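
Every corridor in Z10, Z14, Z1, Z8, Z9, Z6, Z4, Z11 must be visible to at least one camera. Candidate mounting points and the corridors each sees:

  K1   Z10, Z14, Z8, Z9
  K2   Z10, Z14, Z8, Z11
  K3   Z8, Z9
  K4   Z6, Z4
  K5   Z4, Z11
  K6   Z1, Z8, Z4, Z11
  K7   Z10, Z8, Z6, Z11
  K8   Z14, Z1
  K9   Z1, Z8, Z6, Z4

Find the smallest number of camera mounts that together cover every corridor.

K1, K2, K9 together cover {Z10, Z14, Z1, Z8, Z9, Z6, Z4, Z11} — every corridor.
No 2 of the 9 camera mounts cover everything (all 36 pairs fall short), so 3 is minimum.

3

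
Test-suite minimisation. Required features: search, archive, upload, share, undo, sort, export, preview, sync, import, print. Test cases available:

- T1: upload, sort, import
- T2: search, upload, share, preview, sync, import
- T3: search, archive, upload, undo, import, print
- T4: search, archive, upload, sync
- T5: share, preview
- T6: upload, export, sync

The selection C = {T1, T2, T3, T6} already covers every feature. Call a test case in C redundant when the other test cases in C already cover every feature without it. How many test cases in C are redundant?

0

Drop T1: sort uncovered — not redundant.
Drop T2: share, preview uncovered — not redundant.
Drop T3: archive, undo, print uncovered — not redundant.
Drop T6: export uncovered — not redundant.
None of the test cases in C is redundant.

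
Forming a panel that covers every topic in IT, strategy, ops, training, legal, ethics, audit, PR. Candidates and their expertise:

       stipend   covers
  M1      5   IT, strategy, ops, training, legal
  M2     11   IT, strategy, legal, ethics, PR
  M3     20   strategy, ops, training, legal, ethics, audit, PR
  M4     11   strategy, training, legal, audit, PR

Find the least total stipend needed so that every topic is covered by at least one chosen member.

25

M1, M3 cover every topic at stipend 5 + 20 = 25.
Any cover uses at least 2 members; among all covering selections none totals below 25.
Greedy by coverage-per-stipend would pick M1, M2, M4 for 27 — worse than the optimum 25.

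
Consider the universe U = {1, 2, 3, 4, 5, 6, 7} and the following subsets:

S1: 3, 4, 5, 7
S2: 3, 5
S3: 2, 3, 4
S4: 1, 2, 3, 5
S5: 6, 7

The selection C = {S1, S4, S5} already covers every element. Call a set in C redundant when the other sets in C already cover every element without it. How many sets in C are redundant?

0

Drop S1: 4 uncovered — not redundant.
Drop S4: 1, 2 uncovered — not redundant.
Drop S5: 6 uncovered — not redundant.
None of the sets in C is redundant.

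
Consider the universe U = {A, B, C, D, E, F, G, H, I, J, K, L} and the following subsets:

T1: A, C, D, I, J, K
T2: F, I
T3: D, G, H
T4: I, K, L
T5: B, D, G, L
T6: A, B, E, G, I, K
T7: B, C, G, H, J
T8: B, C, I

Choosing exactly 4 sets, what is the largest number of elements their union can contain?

12

Choosing T2, T5, T6, T7 covers {A, B, C, D, E, F, G, H, I, J, K, L} — 12 elements.
That is all 12 elements.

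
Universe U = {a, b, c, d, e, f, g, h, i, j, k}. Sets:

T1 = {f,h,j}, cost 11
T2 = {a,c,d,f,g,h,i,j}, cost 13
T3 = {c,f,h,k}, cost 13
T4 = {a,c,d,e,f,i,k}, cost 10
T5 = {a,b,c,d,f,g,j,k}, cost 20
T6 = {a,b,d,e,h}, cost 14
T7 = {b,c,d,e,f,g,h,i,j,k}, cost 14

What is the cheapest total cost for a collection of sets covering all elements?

T4, T7 cover every element at cost 10 + 14 = 24.
Any cover uses at least 2 sets; among all covering selections none totals below 24.

24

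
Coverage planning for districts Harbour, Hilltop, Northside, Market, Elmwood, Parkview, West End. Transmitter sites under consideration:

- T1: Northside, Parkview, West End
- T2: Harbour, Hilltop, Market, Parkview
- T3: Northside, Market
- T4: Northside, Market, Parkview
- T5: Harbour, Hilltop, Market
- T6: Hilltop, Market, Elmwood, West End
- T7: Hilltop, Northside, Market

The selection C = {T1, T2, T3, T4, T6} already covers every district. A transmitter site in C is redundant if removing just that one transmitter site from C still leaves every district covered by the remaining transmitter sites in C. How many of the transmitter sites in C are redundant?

Drop T1: the rest still cover every district — redundant.
Drop T2: Harbour uncovered — not redundant.
Drop T3: the rest still cover every district — redundant.
Drop T4: the rest still cover every district — redundant.
Drop T6: Elmwood uncovered — not redundant.
3 redundant: T1, T3, T4.

3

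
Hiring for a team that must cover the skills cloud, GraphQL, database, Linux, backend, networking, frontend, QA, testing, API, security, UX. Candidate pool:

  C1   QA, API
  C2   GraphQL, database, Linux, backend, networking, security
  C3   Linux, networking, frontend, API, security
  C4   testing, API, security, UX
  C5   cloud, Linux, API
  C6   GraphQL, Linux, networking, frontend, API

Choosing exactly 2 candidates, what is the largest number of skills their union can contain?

Choosing C2, C4 covers {GraphQL, database, Linux, backend, networking, testing, API, security, UX} — 9 skills.
No choice of 2 candidates does better; here cloud, frontend, QA are left uncovered.

9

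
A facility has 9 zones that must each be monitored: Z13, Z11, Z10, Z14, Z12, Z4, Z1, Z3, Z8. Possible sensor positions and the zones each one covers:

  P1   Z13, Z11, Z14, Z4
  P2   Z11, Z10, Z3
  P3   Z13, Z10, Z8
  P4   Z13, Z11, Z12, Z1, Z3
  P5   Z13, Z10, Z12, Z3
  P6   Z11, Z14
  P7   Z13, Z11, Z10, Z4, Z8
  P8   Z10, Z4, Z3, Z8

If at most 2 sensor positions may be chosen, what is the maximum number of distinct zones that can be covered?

8

Choosing P4, P7 covers {Z13, Z11, Z10, Z12, Z4, Z1, Z3, Z8} — 8 zones.
No choice of 2 sensor positions does better; here Z14 is left uncovered.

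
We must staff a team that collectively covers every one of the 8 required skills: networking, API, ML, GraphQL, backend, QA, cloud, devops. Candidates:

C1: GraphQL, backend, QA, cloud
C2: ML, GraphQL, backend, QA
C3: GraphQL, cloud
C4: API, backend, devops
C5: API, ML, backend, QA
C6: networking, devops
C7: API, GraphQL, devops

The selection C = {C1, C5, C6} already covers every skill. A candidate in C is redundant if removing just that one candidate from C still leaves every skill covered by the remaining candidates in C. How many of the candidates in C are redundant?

0

Drop C1: GraphQL, cloud uncovered — not redundant.
Drop C5: API, ML uncovered — not redundant.
Drop C6: networking, devops uncovered — not redundant.
None of the candidates in C is redundant.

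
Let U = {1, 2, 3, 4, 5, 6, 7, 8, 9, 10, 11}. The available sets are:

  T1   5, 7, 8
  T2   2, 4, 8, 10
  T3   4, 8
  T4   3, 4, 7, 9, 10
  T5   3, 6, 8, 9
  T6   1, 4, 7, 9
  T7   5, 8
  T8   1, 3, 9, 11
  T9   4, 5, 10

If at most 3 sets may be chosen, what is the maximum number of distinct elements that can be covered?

10

Choosing T1, T2, T8 covers {1, 2, 3, 4, 5, 7, 8, 9, 10, 11} — 10 elements.
No choice of 3 sets does better; here 6 is left uncovered.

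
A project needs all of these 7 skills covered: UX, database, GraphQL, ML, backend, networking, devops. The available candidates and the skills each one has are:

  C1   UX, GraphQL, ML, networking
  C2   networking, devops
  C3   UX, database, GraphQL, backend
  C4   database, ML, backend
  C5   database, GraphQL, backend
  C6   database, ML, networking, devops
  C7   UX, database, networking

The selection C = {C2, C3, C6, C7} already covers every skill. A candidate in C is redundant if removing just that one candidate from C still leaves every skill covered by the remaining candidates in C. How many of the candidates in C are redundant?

2

Drop C2: the rest still cover every skill — redundant.
Drop C3: GraphQL, backend uncovered — not redundant.
Drop C6: ML uncovered — not redundant.
Drop C7: the rest still cover every skill — redundant.
2 redundant: C2, C7.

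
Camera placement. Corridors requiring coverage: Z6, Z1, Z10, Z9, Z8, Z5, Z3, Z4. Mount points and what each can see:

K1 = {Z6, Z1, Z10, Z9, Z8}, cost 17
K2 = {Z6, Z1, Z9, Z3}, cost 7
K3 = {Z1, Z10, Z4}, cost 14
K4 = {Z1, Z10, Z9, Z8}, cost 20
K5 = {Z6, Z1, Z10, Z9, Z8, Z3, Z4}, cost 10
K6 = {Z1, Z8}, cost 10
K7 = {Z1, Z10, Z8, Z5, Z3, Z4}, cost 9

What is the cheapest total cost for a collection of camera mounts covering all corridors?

16

K2, K7 cover every corridor at cost 7 + 9 = 16.
Any cover uses at least 2 camera mounts; among all covering selections none totals below 16.
Greedy by coverage-per-cost would pick K5, K7 for 19 — worse than the optimum 16.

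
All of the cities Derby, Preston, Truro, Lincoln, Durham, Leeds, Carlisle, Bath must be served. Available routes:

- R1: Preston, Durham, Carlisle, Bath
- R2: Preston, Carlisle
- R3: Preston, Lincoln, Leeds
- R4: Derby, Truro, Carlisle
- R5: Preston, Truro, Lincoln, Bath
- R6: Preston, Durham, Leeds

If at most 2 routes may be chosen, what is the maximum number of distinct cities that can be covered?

6

Choosing R1, R3 covers {Preston, Lincoln, Durham, Leeds, Carlisle, Bath} — 6 cities.
No choice of 2 routes does better; here Derby, Truro are left uncovered.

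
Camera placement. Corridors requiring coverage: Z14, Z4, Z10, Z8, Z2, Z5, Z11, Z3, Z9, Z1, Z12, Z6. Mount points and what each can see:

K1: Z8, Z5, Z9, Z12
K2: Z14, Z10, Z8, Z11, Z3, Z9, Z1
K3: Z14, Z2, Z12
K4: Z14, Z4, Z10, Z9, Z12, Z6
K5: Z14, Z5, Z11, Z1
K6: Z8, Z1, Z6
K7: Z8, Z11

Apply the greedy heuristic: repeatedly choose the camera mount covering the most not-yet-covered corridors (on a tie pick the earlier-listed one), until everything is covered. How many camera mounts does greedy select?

4

Pick 1: K2 covers 7 new corridors (Z14, Z10, Z8, Z11, Z3, Z9, Z1).
Pick 2: K4 covers 3 new corridors (Z4, Z12, Z6).
Pick 3: K1 covers 1 new corridors (Z5).
Pick 4: K3 covers 1 new corridors (Z2).
Greedy uses 4 camera mounts.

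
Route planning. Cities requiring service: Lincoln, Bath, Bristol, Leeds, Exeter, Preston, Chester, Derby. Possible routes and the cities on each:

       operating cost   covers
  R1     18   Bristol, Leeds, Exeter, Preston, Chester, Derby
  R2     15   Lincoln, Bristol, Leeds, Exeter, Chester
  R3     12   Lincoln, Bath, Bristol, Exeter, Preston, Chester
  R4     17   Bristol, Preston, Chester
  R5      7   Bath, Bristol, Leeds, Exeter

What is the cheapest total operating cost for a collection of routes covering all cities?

30

R1, R3 cover every city at operating cost 18 + 12 = 30.
Any cover uses at least 2 routes; among all covering selections none totals below 30.
Greedy by coverage-per-operating cost would pick R5, R3, R1 for 37 — worse than the optimum 30.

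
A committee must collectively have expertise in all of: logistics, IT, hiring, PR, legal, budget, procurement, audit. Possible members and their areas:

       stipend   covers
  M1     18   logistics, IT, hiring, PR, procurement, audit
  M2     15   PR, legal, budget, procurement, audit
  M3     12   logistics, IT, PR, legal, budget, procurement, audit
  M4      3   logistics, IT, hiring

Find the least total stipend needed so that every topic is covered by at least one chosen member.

15

M3, M4 cover every topic at stipend 12 + 3 = 15.
Any cover uses at least 2 members; among all covering selections none totals below 15.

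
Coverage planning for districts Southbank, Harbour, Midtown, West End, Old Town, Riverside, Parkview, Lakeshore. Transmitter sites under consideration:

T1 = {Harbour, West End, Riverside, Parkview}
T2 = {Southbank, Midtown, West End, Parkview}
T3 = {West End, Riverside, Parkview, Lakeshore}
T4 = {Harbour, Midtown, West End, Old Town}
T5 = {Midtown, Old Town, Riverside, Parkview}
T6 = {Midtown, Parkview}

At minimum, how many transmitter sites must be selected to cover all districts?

T2, T3, T4 together cover {Southbank, Harbour, Midtown, West End, Old Town, Riverside, Parkview, Lakeshore} — every district.
No 2 of the 6 transmitter sites cover everything (all 15 pairs fall short), so 3 is minimum.
Greedy (largest uncovered first) would take T1, T2, T3, T4 — 4 transmitter sites — but 3 suffice.

3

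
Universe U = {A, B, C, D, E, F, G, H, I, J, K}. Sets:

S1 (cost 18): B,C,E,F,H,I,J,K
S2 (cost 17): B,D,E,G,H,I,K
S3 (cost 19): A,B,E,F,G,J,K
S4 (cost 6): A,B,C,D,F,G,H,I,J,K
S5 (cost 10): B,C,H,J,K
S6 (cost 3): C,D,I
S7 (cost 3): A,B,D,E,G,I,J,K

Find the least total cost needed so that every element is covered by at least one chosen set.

9

S4, S7 cover every element at cost 6 + 3 = 9.
Any cover uses at least 2 sets; among all covering selections none totals below 9.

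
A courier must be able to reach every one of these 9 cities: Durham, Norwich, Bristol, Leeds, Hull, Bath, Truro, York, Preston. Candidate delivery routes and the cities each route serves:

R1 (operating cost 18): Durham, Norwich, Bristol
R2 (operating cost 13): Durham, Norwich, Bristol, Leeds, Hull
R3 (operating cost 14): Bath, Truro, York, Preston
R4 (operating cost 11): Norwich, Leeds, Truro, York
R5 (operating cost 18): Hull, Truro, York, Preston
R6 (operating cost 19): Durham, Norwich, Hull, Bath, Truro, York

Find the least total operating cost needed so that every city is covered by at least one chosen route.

27

R2, R3 cover every city at operating cost 13 + 14 = 27.
Any cover uses at least 2 routes; among all covering selections none totals below 27.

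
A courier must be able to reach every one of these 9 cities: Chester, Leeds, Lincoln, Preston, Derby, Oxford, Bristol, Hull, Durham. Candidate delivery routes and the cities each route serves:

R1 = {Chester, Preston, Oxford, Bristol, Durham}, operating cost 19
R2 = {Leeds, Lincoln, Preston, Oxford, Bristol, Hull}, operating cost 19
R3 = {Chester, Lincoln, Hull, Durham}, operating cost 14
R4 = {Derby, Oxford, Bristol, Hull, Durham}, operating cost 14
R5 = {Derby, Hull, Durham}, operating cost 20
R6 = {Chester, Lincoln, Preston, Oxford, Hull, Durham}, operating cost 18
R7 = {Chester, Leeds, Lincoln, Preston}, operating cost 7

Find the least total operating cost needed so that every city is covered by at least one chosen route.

R4, R7 cover every city at operating cost 14 + 7 = 21.
Any cover uses at least 2 routes; among all covering selections none totals below 21.

21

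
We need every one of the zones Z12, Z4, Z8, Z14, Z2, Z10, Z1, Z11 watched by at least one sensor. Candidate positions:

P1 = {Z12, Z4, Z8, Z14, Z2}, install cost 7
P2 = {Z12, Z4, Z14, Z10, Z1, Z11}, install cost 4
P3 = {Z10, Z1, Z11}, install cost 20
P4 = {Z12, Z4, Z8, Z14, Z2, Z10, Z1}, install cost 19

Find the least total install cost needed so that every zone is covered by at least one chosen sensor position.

P1, P2 cover every zone at install cost 7 + 4 = 11.
Any cover uses at least 2 sensor positions; among all covering selections none totals below 11.

11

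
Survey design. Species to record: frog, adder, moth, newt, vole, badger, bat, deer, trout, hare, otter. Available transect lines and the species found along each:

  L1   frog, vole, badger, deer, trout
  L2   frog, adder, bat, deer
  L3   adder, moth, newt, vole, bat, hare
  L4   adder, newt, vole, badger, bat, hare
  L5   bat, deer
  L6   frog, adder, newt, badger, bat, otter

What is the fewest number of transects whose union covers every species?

L1, L3, L6 together cover {frog, adder, moth, newt, vole, badger, bat, deer, trout, hare, otter} — every species.
No 2 of the 6 transects cover everything (all 15 pairs fall short), so 3 is minimum.

3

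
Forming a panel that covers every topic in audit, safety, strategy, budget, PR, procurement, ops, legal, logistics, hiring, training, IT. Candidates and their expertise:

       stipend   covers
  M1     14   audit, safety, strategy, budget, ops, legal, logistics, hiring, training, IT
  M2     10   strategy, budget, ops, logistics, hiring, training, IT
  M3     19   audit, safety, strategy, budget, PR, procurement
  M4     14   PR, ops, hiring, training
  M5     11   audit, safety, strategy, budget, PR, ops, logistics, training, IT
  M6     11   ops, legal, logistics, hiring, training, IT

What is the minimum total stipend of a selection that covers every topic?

30

M3, M6 cover every topic at stipend 19 + 11 = 30.
Any cover uses at least 2 members; among all covering selections none totals below 30.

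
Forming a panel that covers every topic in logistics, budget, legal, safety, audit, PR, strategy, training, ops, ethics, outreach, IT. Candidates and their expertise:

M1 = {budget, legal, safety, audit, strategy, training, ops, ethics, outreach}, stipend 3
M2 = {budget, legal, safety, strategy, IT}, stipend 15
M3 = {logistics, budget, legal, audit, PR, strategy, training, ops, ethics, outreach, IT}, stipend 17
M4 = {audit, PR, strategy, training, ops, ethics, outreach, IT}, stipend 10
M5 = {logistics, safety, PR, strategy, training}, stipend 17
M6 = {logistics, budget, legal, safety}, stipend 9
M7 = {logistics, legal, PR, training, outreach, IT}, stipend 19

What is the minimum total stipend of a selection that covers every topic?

M4, M6 cover every topic at stipend 10 + 9 = 19.
Any cover uses at least 2 members; among all covering selections none totals below 19.
Greedy by coverage-per-stipend would pick M1, M4, M6 for 22 — worse than the optimum 19.

19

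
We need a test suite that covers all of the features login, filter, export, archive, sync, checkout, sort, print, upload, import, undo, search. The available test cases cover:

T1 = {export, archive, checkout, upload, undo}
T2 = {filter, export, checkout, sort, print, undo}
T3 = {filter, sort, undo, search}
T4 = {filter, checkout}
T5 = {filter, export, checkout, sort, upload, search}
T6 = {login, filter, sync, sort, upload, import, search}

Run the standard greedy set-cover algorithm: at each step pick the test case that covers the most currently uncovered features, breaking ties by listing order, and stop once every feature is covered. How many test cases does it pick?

3

Pick 1: T6 covers 7 new features (login, filter, sync, sort, upload, import, search).
Pick 2: T1 covers 4 new features (export, archive, checkout, undo).
Pick 3: T2 covers 1 new features (print).
Greedy uses 3 test cases.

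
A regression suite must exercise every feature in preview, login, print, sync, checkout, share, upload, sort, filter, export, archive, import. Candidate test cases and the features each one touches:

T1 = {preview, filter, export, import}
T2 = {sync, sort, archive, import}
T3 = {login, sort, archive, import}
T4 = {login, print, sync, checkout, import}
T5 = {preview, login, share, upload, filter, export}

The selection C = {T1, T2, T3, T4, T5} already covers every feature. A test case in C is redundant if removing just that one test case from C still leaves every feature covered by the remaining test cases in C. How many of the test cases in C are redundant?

3

Drop T1: the rest still cover every feature — redundant.
Drop T2: the rest still cover every feature — redundant.
Drop T3: the rest still cover every feature — redundant.
Drop T4: print, checkout uncovered — not redundant.
Drop T5: share, upload uncovered — not redundant.
3 redundant: T1, T2, T3.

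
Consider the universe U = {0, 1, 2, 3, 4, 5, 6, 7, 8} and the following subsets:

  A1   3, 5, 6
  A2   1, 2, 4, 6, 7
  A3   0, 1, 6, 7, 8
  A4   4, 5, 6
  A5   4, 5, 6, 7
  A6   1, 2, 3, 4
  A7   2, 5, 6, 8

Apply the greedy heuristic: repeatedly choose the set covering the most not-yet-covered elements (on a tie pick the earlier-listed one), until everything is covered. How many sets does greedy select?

3

Pick 1: A2 covers 5 new elements (1, 2, 4, 6, 7).
Pick 2: A1 covers 2 new elements (3, 5).
Pick 3: A3 covers 2 new elements (0, 8).
Greedy uses 3 sets.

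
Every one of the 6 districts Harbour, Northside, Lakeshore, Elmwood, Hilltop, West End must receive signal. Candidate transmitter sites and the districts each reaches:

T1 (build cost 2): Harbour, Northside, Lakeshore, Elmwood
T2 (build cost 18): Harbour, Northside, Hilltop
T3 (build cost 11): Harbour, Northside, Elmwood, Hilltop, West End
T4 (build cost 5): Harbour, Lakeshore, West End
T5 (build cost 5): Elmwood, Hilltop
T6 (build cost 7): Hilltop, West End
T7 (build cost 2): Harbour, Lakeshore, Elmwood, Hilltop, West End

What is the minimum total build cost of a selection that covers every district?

4

T1, T7 cover every district at build cost 2 + 2 = 4.
Any cover uses at least 2 transmitter sites; among all covering selections none totals below 4.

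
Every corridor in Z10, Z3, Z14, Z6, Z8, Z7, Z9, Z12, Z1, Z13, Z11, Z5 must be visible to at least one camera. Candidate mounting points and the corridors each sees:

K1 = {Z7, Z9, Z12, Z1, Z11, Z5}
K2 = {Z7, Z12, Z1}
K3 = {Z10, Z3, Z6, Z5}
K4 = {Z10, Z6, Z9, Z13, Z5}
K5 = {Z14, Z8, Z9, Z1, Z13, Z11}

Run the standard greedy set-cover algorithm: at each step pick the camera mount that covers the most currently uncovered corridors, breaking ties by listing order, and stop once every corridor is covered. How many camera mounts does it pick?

3

Pick 1: K1 covers 6 new corridors (Z7, Z9, Z12, Z1, Z11, Z5).
Pick 2: K3 covers 3 new corridors (Z10, Z3, Z6).
Pick 3: K5 covers 3 new corridors (Z14, Z8, Z13).
Greedy uses 3 camera mounts.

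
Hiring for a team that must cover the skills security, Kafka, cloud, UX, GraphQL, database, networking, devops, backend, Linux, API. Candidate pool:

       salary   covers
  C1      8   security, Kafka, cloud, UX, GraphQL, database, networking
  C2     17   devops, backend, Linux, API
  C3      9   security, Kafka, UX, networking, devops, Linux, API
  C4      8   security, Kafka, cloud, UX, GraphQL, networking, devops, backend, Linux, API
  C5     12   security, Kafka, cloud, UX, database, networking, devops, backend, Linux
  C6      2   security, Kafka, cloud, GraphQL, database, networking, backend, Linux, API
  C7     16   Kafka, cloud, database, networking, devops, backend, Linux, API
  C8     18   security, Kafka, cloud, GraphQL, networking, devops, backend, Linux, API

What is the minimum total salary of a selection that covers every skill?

10

C4, C6 cover every skill at salary 8 + 2 = 10.
Any cover uses at least 2 candidates; among all covering selections none totals below 10.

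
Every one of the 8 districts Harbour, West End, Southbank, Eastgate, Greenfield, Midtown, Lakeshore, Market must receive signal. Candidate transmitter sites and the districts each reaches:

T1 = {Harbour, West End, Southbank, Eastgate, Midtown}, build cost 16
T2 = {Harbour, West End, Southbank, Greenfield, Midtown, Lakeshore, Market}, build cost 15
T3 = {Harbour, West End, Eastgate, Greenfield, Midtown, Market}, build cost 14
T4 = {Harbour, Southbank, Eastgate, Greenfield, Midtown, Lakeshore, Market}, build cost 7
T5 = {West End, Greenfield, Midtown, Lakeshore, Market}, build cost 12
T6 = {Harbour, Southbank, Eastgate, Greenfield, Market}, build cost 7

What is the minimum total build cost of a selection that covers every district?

T4, T5 cover every district at build cost 7 + 12 = 19.
Any cover uses at least 2 transmitter sites; among all covering selections none totals below 19.

19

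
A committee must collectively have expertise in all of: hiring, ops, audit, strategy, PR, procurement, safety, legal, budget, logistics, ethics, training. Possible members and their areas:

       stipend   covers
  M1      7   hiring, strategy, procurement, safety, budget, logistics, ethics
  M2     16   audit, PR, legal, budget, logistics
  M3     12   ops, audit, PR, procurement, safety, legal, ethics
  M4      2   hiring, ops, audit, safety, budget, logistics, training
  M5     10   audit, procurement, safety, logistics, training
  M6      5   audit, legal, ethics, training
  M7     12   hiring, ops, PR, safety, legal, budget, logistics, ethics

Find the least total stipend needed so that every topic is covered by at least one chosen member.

21

M1, M3, M4 cover every topic at stipend 7 + 12 + 2 = 21.
Any cover uses at least 3 members; among all covering selections none totals below 21.
Greedy by coverage-per-stipend would pick M4, M1, M6, M3 for 26 — worse than the optimum 21.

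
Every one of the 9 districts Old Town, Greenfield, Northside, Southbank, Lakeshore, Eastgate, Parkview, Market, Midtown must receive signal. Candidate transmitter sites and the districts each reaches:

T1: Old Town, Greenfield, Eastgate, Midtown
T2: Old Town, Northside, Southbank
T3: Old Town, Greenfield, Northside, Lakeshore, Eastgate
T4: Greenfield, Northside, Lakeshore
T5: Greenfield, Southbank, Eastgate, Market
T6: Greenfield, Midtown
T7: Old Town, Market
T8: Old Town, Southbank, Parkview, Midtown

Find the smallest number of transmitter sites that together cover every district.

3

T3, T5, T8 together cover {Old Town, Greenfield, Northside, Southbank, Lakeshore, Eastgate, Parkview, Market, Midtown} — every district.
No 2 of the 8 transmitter sites cover everything (all 28 pairs fall short), so 3 is minimum.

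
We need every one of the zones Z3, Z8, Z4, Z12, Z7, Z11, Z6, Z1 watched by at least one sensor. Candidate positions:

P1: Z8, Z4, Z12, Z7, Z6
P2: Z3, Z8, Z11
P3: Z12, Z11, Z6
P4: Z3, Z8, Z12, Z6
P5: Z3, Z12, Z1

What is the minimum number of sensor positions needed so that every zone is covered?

P1, P2, P5 together cover {Z3, Z8, Z4, Z12, Z7, Z11, Z6, Z1} — every zone.
No 2 of the 5 sensor positions cover everything (all 10 pairs fall short), so 3 is minimum.

3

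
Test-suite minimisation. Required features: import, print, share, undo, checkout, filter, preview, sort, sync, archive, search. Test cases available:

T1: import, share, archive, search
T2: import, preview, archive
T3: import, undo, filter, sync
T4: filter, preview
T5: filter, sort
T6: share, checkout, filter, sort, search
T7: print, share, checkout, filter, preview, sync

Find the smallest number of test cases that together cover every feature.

4

T1, T3, T5, T7 together cover {import, print, share, undo, checkout, filter, preview, sort, sync, archive, search} — every feature.
No 3 of the 7 test cases cover everything (all 35 triples fall short), so 4 is minimum.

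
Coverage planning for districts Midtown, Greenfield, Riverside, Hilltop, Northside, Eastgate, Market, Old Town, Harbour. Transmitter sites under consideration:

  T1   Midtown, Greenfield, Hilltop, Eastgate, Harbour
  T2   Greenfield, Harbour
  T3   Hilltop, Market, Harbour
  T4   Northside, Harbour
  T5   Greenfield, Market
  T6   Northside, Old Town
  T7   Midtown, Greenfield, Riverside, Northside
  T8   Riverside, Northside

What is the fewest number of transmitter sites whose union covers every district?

4

T1, T3, T6, T7 together cover {Midtown, Greenfield, Riverside, Hilltop, Northside, Eastgate, Market, Old Town, Harbour} — every district.
No 3 of the 8 transmitter sites cover everything (all 56 triples fall short), so 4 is minimum.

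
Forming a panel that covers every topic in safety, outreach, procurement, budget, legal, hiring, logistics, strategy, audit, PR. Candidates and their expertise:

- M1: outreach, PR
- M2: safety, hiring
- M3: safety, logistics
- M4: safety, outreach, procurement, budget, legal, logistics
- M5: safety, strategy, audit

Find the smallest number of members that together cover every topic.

M1, M2, M4, M5 together cover {safety, outreach, procurement, budget, legal, hiring, logistics, strategy, audit, PR} — every topic.
No 3 of the 5 members cover everything (all 10 triples fall short), so 4 is minimum.

4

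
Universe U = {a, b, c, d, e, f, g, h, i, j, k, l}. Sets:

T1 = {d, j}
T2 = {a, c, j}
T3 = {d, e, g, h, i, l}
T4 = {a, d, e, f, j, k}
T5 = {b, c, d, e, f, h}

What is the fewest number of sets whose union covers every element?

3

T3, T4, T5 together cover {a, b, c, d, e, f, g, h, i, j, k, l} — every element.
No 2 of the 5 sets cover everything (all 10 pairs fall short), so 3 is minimum.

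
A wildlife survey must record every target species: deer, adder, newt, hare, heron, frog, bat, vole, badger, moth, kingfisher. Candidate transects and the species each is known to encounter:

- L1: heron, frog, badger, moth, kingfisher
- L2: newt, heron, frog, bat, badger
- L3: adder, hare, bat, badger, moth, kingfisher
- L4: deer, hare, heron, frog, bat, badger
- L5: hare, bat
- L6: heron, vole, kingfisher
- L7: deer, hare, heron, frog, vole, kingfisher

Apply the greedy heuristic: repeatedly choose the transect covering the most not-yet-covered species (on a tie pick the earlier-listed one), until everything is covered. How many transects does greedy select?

Pick 1: L3 covers 6 new species (adder, hare, bat, badger, moth, kingfisher).
Pick 2: L7 covers 4 new species (deer, heron, frog, vole).
Pick 3: L2 covers 1 new species (newt).
Greedy uses 3 transects.

3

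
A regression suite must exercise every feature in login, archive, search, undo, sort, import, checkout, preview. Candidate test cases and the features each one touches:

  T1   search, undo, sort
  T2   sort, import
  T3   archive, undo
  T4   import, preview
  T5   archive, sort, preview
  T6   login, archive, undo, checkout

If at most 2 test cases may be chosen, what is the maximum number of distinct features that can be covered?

6

Choosing T1, T6 covers {login, archive, search, undo, sort, checkout} — 6 features.
No choice of 2 test cases does better; here import, preview are left uncovered.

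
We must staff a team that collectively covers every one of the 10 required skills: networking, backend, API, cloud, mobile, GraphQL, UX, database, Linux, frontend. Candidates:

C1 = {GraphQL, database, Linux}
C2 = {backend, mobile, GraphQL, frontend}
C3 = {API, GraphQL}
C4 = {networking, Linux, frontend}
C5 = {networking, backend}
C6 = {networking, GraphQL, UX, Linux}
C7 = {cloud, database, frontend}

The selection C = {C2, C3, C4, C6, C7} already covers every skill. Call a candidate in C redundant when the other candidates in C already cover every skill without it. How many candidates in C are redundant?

1

Drop C2: backend, mobile uncovered — not redundant.
Drop C3: API uncovered — not redundant.
Drop C4: the rest still cover every skill — redundant.
Drop C6: UX uncovered — not redundant.
Drop C7: cloud, database uncovered — not redundant.
1 redundant: C4.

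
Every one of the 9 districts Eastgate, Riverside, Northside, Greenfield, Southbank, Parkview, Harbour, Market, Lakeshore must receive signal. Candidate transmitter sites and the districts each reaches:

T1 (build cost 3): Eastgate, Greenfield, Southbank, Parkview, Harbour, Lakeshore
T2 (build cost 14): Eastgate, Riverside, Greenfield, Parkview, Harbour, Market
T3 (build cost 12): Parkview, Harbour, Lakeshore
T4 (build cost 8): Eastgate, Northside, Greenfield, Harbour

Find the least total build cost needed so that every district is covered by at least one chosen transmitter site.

T1, T2, T4 cover every district at build cost 3 + 14 + 8 = 25.
Any cover uses at least 3 transmitter sites; among all covering selections none totals below 25.

25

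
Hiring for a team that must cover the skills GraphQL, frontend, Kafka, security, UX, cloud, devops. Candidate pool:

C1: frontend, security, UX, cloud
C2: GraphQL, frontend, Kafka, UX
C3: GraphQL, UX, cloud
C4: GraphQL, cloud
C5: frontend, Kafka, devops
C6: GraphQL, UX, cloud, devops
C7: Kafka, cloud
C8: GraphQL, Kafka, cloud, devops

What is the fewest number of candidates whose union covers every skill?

C1, C8 together cover {GraphQL, frontend, Kafka, security, UX, cloud, devops} — every skill.
No single candidate contains all 7 skills, so 2 is optimal.

2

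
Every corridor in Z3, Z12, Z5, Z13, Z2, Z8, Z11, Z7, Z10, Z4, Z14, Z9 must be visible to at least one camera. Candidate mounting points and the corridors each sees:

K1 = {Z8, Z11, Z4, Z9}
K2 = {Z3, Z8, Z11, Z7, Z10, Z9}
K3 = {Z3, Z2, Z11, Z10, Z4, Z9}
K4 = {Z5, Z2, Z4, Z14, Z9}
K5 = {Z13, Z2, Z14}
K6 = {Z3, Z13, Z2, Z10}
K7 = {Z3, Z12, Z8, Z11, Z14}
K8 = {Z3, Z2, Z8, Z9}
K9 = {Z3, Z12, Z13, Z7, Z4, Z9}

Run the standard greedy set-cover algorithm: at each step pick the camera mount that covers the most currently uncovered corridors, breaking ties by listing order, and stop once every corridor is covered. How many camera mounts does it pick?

Pick 1: K2 covers 6 new corridors (Z3, Z8, Z11, Z7, Z10, Z9).
Pick 2: K4 covers 4 new corridors (Z5, Z2, Z4, Z14).
Pick 3: K9 covers 2 new corridors (Z12, Z13).
Greedy uses 3 camera mounts.

3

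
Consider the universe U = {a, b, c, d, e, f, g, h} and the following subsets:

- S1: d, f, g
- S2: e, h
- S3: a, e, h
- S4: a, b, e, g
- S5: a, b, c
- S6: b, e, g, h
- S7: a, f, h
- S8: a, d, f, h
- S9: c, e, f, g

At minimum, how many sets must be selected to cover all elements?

3

S1, S2, S5 together cover {a, b, c, d, e, f, g, h} — every element.
No 2 of the 9 sets cover everything (all 36 pairs fall short), so 3 is minimum.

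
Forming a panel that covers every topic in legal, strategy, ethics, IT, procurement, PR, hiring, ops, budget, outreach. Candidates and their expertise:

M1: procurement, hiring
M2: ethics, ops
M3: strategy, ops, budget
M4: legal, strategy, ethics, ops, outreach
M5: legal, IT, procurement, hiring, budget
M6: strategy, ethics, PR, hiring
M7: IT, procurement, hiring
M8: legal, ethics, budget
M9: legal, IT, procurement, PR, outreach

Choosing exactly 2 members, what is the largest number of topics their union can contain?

Choosing M4, M5 covers {legal, strategy, ethics, IT, procurement, hiring, ops, budget, outreach} — 9 topics.
No choice of 2 members does better; here PR is left uncovered.

9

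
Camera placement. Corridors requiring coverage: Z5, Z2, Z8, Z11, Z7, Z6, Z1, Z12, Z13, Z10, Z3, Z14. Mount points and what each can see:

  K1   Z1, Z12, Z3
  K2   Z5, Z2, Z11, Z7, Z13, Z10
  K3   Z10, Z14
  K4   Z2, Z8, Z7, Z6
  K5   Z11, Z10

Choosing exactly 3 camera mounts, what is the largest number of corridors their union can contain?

11

Choosing K1, K2, K4 covers {Z5, Z2, Z8, Z11, Z7, Z6, Z1, Z12, Z13, Z10, Z3} — 11 corridors.
No choice of 3 camera mounts does better; here Z14 is left uncovered.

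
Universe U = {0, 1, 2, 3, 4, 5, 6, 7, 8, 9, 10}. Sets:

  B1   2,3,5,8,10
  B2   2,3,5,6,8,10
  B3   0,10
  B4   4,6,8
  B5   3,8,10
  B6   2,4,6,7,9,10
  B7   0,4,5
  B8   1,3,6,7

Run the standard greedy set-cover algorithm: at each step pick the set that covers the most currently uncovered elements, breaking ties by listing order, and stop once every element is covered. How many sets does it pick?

Pick 1: B2 covers 6 new elements (2, 3, 5, 6, 8, 10).
Pick 2: B6 covers 3 new elements (4, 7, 9).
Pick 3: B3 covers 1 new elements (0).
Pick 4: B8 covers 1 new elements (1).
Greedy uses 4 sets.

4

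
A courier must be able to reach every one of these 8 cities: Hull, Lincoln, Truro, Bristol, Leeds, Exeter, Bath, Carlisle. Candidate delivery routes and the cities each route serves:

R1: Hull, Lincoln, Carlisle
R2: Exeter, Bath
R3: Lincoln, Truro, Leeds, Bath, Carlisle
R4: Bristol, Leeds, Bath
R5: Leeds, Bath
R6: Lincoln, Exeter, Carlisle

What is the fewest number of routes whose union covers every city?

R1, R2, R3, R4 together cover {Hull, Lincoln, Truro, Bristol, Leeds, Exeter, Bath, Carlisle} — every city.
No 3 of the 6 routes cover everything (all 20 triples fall short), so 4 is minimum.

4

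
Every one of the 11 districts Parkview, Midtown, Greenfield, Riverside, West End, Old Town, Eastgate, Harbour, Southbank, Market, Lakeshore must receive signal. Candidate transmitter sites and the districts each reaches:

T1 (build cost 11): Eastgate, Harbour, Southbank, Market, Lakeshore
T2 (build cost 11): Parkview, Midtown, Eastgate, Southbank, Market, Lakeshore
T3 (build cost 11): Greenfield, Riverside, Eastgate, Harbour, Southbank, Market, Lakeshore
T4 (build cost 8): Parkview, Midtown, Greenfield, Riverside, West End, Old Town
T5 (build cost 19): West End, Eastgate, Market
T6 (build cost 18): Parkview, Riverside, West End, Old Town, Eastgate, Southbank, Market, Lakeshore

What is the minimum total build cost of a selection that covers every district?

T1, T4 cover every district at build cost 11 + 8 = 19.
Any cover uses at least 2 transmitter sites; among all covering selections none totals below 19.

19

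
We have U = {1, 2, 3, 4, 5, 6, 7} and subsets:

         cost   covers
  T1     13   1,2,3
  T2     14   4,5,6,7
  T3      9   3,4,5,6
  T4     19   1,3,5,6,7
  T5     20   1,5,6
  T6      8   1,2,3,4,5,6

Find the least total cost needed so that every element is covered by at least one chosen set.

22

T2, T6 cover every element at cost 14 + 8 = 22.
Any cover uses at least 2 sets; among all covering selections none totals below 22.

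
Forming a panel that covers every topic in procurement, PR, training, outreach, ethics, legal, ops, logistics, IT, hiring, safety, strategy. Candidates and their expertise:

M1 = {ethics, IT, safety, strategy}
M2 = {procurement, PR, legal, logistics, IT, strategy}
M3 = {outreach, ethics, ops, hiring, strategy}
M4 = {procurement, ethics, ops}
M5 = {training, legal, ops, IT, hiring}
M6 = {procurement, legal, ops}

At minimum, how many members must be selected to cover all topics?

M1, M2, M3, M5 together cover {procurement, PR, training, outreach, ethics, legal, ops, logistics, IT, hiring, safety, strategy} — every topic.
No 3 of the 6 members cover everything (all 20 triples fall short), so 4 is minimum.

4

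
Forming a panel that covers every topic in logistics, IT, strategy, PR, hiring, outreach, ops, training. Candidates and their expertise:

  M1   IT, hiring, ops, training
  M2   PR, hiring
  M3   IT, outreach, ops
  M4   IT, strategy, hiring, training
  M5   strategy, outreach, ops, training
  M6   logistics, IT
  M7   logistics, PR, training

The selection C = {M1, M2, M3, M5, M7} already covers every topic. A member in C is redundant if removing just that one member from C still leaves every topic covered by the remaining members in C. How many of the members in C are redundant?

3

Drop M1: the rest still cover every topic — redundant.
Drop M2: the rest still cover every topic — redundant.
Drop M3: the rest still cover every topic — redundant.
Drop M5: strategy uncovered — not redundant.
Drop M7: logistics uncovered — not redundant.
3 redundant: M1, M2, M3.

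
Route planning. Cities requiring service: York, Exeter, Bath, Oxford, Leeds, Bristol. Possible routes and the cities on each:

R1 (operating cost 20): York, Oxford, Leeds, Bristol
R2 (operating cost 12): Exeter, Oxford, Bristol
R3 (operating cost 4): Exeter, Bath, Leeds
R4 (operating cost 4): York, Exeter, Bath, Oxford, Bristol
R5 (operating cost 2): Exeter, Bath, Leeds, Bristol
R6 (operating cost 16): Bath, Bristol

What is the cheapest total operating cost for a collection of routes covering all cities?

R4, R5 cover every city at operating cost 4 + 2 = 6.
Any cover uses at least 2 routes; among all covering selections none totals below 6.

6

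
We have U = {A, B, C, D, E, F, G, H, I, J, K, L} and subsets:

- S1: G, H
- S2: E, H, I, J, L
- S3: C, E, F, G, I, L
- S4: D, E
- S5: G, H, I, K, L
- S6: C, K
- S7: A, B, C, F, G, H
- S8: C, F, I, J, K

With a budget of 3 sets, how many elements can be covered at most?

Choosing S2, S4, S7 covers {A, B, C, D, E, F, G, H, I, J, L} — 11 elements.
No choice of 3 sets does better; here K is left uncovered.

11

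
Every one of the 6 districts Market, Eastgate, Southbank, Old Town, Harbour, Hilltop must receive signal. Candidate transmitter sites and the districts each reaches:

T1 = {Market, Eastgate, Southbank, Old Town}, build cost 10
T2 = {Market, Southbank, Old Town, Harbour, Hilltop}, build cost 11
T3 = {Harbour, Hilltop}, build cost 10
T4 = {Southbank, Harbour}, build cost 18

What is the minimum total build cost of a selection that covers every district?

T1, T3 cover every district at build cost 10 + 10 = 20.
Any cover uses at least 2 transmitter sites; among all covering selections none totals below 20.

20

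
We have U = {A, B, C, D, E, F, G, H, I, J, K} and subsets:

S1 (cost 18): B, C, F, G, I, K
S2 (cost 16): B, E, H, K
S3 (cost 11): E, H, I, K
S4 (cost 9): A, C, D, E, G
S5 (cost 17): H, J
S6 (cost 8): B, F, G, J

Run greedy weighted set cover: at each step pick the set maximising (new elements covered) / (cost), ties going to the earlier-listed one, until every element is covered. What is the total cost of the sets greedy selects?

Pick 1: S4 adds 5 new (A, C, D, E, G) at cost 9 (ratio 5/9).
Pick 2: S6 adds 3 new (B, F, J) at cost 8 (ratio 3/8).
Pick 3: S3 adds 3 new (H, I, K) at cost 11 (ratio 3/11).
Greedy total cost: 9 + 8 + 11 = 28.

28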